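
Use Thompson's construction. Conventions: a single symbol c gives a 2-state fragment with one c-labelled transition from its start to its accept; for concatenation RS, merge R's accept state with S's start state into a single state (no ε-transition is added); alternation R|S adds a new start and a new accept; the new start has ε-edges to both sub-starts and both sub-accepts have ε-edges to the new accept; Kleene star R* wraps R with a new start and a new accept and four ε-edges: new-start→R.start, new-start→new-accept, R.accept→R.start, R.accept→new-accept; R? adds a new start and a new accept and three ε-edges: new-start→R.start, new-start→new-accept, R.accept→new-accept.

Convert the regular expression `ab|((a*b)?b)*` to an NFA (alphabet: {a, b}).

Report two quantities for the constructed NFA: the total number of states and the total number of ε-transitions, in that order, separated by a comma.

15, 15

Building bottom-up:
Each of the 5 symbol leaves contributes 2 states and 0 ε-transitions.
  ab → 3 states, 0 ε-transitions
  a* → 4 states, 4 ε-transitions
  a*b → 5 states, 4 ε-transitions
  (a*b)? → 7 states, 7 ε-transitions
  (a*b)?b → 8 states, 7 ε-transitions
  ((a*b)?b)* → 10 states, 11 ε-transitions
  ab|((a*b)?b)* → 15 states, 15 ε-transitions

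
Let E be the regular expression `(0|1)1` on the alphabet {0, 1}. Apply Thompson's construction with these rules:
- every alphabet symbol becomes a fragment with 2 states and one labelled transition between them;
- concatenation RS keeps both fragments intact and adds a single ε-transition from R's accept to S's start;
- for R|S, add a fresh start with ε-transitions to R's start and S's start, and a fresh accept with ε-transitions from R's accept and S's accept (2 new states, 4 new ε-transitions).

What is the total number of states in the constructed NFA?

8

Recursing over subexpressions:
Each of the 3 symbol leaves contributes a 2-state fragment.
  0|1 → 6 states
  (0|1)1 → 8 states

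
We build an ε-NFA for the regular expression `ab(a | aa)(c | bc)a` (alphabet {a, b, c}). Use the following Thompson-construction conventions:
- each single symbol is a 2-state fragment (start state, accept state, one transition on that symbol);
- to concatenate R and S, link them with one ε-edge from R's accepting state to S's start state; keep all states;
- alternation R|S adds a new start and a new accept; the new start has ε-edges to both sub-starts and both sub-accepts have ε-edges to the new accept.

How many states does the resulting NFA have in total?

Per subexpression:
Each of the 9 symbol leaves contributes a 2-state fragment.
  aa = 4 states
  a | aa = 8 states
  bc = 4 states
  c | bc = 8 states
  ab(a | aa)(c | bc)a = 22 states

22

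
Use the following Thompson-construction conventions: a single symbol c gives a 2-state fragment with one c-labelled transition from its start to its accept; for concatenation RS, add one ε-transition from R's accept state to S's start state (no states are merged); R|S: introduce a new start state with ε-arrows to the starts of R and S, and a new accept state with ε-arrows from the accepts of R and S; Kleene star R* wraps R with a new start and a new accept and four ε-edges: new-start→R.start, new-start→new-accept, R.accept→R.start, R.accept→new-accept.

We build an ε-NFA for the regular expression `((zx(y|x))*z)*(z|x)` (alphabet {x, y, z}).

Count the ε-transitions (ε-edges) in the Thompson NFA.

20

Per subexpression:
Each of the 7 symbol leaves contributes 0 ε-transitions.
  y|x = 4 ε-transitions
  zx(y|x) = 6 ε-transitions
  (zx(y|x))* = 10 ε-transitions
  (zx(y|x))*z = 11 ε-transitions
  ((zx(y|x))*z)* = 15 ε-transitions
  z|x = 4 ε-transitions
  ((zx(y|x))*z)*(z|x) = 20 ε-transitions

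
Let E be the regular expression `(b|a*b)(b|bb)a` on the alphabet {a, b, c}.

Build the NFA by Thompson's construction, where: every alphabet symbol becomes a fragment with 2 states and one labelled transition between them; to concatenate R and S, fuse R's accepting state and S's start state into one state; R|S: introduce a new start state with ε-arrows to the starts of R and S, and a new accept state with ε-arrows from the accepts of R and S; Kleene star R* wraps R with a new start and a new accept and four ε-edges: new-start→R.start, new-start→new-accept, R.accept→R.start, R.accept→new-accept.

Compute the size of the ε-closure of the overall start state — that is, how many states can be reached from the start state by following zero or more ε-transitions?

5

Let C(F) = |ε-closure(F.start)| within fragment F, and note whether F accepts ε. Symbol fragments have C = 1 and do not accept ε. Then:
  a* — |closure| = 1 (new start) + 1 (body) + 1 (new accept) = 3
  a*b — |closure| = 3 + (1−1) = 3 (closure spills across the concat boundary because the left factor accepts ε)
  b|a*b — |closure| = 1 + 1 + 3 = 5 (the new accept is not ε-reachable since no branch accepts ε)
  bb — same as the first factor's closure: |closure| = 1
  b|bb — |closure| = 1 + 1 + 1 = 3 (the new accept is not ε-reachable since no branch accepts ε)
  (b|a*b)(b|bb)a — same as the first factor's closure: |closure| = 5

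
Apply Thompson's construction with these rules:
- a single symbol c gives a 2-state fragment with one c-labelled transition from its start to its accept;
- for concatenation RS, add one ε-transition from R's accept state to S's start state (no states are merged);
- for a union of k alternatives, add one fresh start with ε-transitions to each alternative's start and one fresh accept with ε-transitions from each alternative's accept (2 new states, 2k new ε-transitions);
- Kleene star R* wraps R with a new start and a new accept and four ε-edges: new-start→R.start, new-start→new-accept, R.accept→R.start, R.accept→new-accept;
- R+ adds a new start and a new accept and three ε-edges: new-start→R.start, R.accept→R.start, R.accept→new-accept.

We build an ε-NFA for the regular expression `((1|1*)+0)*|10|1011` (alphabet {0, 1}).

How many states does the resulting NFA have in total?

By structural recursion:
Each of the 9 symbol leaves contributes a 2-state fragment.
  1* — 4 states
  1|1* — 8 states
  (1|1*)+ — 10 states
  (1|1*)+0 — 12 states
  ((1|1*)+0)* — 14 states
  10 — 4 states
  1011 — 8 states
  ((1|1*)+0)*|10|1011 — 28 states

28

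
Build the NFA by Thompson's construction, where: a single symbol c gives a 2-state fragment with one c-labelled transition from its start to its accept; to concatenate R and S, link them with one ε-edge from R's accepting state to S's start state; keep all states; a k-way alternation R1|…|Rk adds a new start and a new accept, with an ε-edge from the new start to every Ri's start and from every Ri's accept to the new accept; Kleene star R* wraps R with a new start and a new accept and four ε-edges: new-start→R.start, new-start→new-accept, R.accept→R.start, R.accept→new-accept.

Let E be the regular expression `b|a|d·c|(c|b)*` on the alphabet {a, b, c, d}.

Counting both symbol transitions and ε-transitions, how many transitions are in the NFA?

23

By structural recursion:
Each of the 6 symbol leaves contributes 1 transition (1 symbol, 0 ε).
  d·c — 3 transitions (2 symbol, 1 ε)
  c|b — 6 transitions (2 symbol, 4 ε)
  (c|b)* — 10 transitions (2 symbol, 8 ε)
  b|a|d·c|(c|b)* — 23 transitions (6 symbol, 17 ε)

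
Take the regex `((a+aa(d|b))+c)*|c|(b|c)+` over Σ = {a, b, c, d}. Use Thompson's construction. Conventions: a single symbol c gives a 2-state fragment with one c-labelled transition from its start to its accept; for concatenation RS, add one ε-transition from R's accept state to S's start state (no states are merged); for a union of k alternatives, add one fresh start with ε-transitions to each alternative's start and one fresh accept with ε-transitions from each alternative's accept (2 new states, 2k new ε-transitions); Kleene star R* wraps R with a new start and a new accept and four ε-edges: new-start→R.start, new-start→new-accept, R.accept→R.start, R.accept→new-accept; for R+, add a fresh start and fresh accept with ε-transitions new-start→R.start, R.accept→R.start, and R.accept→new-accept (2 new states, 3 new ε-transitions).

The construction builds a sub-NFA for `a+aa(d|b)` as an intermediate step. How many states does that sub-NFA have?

14

Fragment for `a+aa(d|b)`:
Each of the 5 symbol leaves contributes a 2-state fragment.
  a+ = 4 states
  d|b = 6 states
  a+aa(d|b) = 14 states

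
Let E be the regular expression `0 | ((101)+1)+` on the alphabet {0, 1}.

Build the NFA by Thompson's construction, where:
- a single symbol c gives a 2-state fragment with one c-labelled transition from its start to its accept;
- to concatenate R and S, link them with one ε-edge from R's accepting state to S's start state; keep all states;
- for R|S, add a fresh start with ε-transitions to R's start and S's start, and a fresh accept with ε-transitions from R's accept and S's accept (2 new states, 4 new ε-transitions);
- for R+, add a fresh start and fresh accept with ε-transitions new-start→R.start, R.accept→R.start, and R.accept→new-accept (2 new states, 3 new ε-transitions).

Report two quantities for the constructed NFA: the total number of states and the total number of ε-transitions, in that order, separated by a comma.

16, 13

By structural recursion:
Each of the 5 symbol leaves contributes 2 states and 0 ε-transitions.
  101 → 6 states, 2 ε-transitions
  (101)+ → 8 states, 5 ε-transitions
  (101)+1 → 10 states, 6 ε-transitions
  ((101)+1)+ → 12 states, 9 ε-transitions
  0 | ((101)+1)+ → 16 states, 13 ε-transitions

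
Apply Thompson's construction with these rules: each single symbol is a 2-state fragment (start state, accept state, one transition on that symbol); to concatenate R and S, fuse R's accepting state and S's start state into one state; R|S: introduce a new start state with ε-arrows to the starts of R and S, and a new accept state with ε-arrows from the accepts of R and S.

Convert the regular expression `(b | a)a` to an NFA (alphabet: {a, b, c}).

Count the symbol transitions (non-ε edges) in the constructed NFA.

3

Recursing over subexpressions:
Each of the 3 symbol leaves contributes exactly 1 symbol transition.
  b | a — 2 symbol transitions
  (b | a)a — 3 symbol transitions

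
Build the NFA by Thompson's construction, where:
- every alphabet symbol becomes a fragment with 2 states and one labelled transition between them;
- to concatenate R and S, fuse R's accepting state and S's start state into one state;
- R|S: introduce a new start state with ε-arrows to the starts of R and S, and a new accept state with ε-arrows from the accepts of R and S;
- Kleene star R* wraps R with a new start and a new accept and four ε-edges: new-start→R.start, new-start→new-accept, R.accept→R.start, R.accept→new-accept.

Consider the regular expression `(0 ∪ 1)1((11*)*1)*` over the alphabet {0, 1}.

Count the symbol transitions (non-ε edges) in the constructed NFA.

Bottom-up over the parse tree:
Each of the 6 symbol leaves contributes exactly 1 symbol transition.
  0 ∪ 1 = 2 symbol transitions
  1* = 1 symbol transition
  11* = 2 symbol transitions
  (11*)* = 2 symbol transitions
  (11*)*1 = 3 symbol transitions
  ((11*)*1)* = 3 symbol transitions
  (0 ∪ 1)1((11*)*1)* = 6 symbol transitions

6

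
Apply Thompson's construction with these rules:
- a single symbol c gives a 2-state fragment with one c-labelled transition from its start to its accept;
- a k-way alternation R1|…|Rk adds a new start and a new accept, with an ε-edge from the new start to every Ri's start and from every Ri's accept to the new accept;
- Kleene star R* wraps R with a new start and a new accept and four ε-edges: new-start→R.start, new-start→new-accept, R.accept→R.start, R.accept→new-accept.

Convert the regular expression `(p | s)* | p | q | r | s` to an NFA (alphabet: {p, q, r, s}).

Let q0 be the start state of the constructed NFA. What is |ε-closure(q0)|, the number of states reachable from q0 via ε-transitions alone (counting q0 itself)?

11

Work bottom-up. For each fragment F, track |ε-closure(F.start)| and whether F's accept lies in that closure (i.e. whether F accepts ε). A single-symbol fragment has closure size 1 and does not accept ε.
  p | s → new start ε-reaches every alternative's start; none of them accept ε, so the new accept is not reached: |ε-closure| = 1 + 1 + 1 = 3
  (p | s)* → new start has ε-edges to the inner start and to the new accept, so |ε-closure| = 2 + 3 = 5
  (p | s)* | p | q | r | s → |ε-closure| = 1 (new start) + (5 + 1 + 1 + 1 + 1) + 1 (new accept, since some branch ε-reaches its own accept) = 11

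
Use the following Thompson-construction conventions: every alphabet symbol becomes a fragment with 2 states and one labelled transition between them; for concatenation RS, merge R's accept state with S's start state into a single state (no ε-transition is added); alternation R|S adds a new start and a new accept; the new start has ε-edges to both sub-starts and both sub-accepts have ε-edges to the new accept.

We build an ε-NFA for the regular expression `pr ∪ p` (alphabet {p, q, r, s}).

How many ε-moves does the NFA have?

4

Bottom-up over the parse tree:
Each of the 3 symbol leaves contributes 0 ε-transitions.
  pr — 0 ε-transitions
  pr ∪ p — 4 ε-transitions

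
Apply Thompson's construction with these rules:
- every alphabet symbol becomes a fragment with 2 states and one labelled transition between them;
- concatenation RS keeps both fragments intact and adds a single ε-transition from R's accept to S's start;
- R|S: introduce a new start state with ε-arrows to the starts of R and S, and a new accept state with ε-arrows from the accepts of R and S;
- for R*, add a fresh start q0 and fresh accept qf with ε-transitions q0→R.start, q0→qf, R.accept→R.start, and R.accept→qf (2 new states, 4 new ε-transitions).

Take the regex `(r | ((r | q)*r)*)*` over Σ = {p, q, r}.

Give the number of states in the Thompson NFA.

18

Building bottom-up:
Each of the 4 symbol leaves contributes a 2-state fragment.
  r | q → 6 states
  (r | q)* → 8 states
  (r | q)*r → 10 states
  ((r | q)*r)* → 12 states
  r | ((r | q)*r)* → 16 states
  (r | ((r | q)*r)*)* → 18 states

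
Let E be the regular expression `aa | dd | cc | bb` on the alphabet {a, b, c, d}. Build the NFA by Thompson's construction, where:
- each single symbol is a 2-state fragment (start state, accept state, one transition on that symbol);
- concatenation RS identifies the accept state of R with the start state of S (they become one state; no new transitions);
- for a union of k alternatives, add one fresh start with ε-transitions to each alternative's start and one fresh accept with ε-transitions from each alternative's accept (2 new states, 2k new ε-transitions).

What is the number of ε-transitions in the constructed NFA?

Per subexpression:
Each of the 8 symbol leaves contributes 0 ε-transitions.
  aa = 0 ε-transitions
  dd = 0 ε-transitions
  cc = 0 ε-transitions
  bb = 0 ε-transitions
  aa | dd | cc | bb = 8 ε-transitions

8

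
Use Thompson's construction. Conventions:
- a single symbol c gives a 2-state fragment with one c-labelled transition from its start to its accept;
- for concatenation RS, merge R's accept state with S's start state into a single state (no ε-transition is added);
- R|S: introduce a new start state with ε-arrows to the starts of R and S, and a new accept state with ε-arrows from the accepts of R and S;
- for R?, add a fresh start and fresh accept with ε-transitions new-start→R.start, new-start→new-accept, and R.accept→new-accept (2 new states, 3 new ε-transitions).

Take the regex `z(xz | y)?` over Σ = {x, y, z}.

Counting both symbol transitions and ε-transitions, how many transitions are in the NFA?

Per subexpression:
Each of the 4 symbol leaves contributes 1 transition (1 symbol, 0 ε).
  xz → 2 transitions (2 symbol, 0 ε)
  xz | y → 7 transitions (3 symbol, 4 ε)
  (xz | y)? → 10 transitions (3 symbol, 7 ε)
  z(xz | y)? → 11 transitions (4 symbol, 7 ε)

11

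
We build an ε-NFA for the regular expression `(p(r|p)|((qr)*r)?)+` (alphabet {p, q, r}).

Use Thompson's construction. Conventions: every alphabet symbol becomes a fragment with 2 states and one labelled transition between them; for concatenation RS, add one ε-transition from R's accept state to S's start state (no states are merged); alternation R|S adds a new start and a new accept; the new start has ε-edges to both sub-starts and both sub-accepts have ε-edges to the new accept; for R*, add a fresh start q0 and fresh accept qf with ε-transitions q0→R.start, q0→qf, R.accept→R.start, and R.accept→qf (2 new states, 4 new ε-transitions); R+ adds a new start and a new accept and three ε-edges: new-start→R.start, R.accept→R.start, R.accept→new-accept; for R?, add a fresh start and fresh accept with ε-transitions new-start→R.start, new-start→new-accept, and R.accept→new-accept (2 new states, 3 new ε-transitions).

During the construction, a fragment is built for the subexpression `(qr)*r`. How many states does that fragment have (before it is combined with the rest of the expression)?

8

Fragment for `(qr)*r`:
Each of the 3 symbol leaves contributes a 2-state fragment.
  qr : 4 states
  (qr)* : 6 states
  (qr)*r : 8 states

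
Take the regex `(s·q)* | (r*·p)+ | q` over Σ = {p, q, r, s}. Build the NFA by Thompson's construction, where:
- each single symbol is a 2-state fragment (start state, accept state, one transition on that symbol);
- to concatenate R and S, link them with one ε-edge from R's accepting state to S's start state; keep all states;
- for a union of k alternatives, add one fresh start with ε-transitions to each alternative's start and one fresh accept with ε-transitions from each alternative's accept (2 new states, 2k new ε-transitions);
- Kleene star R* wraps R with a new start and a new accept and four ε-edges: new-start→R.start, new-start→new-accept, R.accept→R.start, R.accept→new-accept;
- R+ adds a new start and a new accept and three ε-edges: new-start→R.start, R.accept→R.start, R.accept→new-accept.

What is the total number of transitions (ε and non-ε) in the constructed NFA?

24

Recursing over subexpressions:
Each of the 5 symbol leaves contributes 1 transition (1 symbol, 0 ε).
  s·q → 3 transitions (2 symbol, 1 ε)
  (s·q)* → 7 transitions (2 symbol, 5 ε)
  r* → 5 transitions (1 symbol, 4 ε)
  r*·p → 7 transitions (2 symbol, 5 ε)
  (r*·p)+ → 10 transitions (2 symbol, 8 ε)
  (s·q)* | (r*·p)+ | q → 24 transitions (5 symbol, 19 ε)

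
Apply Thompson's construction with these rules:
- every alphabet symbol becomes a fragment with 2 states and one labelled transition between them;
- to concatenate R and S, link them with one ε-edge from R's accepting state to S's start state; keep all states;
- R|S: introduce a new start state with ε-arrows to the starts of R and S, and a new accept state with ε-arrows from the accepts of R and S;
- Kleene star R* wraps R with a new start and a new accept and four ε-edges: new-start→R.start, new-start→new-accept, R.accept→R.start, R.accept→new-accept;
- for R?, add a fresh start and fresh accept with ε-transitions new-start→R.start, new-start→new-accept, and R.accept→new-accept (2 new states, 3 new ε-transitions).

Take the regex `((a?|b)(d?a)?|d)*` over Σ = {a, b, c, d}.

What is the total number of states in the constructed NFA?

22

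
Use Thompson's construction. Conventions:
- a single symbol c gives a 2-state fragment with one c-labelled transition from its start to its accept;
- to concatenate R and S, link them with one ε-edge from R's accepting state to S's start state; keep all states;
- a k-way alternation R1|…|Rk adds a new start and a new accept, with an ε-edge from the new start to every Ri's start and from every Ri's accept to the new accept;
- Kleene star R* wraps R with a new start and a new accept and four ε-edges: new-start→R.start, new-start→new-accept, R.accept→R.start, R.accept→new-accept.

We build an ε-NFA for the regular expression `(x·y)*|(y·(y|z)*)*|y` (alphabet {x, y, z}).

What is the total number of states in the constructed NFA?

22

By structural recursion:
Each of the 6 symbol leaves contributes a 2-state fragment.
  x·y → 4 states
  (x·y)* → 6 states
  y|z → 6 states
  (y|z)* → 8 states
  y·(y|z)* → 10 states
  (y·(y|z)*)* → 12 states
  (x·y)*|(y·(y|z)*)*|y → 22 states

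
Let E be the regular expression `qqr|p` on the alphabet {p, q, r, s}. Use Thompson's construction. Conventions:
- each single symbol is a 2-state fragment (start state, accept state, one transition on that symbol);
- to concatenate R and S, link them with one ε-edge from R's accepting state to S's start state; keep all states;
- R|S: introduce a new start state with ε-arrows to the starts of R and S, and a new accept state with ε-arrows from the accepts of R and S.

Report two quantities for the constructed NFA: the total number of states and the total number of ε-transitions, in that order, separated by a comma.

Recursing over subexpressions:
Each of the 4 symbol leaves contributes 2 states and 0 ε-transitions.
  qqr — 6 states, 2 ε-transitions
  qqr|p — 10 states, 6 ε-transitions

10, 6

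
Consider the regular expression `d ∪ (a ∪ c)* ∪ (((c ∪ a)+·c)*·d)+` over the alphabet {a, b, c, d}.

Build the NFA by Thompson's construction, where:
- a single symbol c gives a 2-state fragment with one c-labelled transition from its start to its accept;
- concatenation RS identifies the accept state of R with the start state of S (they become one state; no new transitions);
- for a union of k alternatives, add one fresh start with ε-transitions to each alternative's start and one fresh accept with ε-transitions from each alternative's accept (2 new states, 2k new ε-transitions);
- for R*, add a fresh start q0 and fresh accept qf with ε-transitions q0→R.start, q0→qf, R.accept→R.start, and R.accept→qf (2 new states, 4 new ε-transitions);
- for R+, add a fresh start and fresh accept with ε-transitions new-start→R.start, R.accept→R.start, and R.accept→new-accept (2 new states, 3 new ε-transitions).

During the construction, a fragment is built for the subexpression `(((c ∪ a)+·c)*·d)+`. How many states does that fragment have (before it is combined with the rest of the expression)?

14

Fragment for `(((c ∪ a)+·c)*·d)+`:
Each of the 4 symbol leaves contributes a 2-state fragment.
  c ∪ a = 6 states
  (c ∪ a)+ = 8 states
  (c ∪ a)+·c = 9 states
  ((c ∪ a)+·c)* = 11 states
  ((c ∪ a)+·c)*·d = 12 states
  (((c ∪ a)+·c)*·d)+ = 14 states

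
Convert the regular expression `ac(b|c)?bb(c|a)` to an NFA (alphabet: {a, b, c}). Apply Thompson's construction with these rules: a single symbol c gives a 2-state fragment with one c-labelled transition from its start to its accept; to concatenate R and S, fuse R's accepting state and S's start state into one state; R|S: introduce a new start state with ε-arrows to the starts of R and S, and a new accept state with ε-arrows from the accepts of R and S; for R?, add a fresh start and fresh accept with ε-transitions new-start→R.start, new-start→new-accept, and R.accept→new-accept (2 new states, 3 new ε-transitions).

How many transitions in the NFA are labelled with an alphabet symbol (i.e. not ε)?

Recursing over subexpressions:
Each of the 8 symbol leaves contributes exactly 1 symbol transition.
  b|c : 2 symbol transitions
  (b|c)? : 2 symbol transitions
  c|a : 2 symbol transitions
  ac(b|c)?bb(c|a) : 8 symbol transitions

8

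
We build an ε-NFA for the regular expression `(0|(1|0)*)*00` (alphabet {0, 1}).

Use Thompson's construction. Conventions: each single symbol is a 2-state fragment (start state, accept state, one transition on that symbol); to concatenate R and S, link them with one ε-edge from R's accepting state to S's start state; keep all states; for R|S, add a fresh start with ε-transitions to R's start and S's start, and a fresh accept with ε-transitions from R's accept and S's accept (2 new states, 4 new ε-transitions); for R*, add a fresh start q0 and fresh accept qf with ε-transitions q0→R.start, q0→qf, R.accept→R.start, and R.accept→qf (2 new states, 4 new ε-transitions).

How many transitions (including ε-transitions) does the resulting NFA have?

23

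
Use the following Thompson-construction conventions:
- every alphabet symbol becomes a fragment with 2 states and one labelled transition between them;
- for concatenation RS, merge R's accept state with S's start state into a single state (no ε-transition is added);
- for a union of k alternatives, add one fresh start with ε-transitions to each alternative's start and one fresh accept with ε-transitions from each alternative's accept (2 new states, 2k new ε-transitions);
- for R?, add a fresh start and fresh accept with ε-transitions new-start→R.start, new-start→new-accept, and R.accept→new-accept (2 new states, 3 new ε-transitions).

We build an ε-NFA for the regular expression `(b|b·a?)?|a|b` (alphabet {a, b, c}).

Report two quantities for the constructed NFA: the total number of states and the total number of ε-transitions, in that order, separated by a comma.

17, 16

Recursing over subexpressions:
Each of the 5 symbol leaves contributes 2 states and 0 ε-transitions.
  a? : 4 states, 3 ε-transitions
  b·a? : 5 states, 3 ε-transitions
  b|b·a? : 9 states, 7 ε-transitions
  (b|b·a?)? : 11 states, 10 ε-transitions
  (b|b·a?)?|a|b : 17 states, 16 ε-transitions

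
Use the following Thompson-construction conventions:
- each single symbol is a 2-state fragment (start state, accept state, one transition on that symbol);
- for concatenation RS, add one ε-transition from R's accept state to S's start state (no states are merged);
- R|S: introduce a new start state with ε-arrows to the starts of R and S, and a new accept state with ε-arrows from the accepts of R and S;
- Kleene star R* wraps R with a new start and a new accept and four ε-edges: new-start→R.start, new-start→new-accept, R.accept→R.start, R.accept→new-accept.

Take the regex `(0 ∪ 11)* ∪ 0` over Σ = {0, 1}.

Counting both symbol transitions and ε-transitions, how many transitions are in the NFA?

By structural recursion:
Each of the 4 symbol leaves contributes 1 transition (1 symbol, 0 ε).
  11 — 3 transitions (2 symbol, 1 ε)
  0 ∪ 11 — 8 transitions (3 symbol, 5 ε)
  (0 ∪ 11)* — 12 transitions (3 symbol, 9 ε)
  (0 ∪ 11)* ∪ 0 — 17 transitions (4 symbol, 13 ε)

17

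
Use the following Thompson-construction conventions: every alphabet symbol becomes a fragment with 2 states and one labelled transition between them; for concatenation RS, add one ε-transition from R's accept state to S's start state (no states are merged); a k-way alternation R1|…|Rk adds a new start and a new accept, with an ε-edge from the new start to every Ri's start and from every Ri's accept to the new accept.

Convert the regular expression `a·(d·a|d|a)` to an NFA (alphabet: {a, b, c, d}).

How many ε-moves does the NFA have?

8

Per subexpression:
Each of the 5 symbol leaves contributes 0 ε-transitions.
  d·a → 1 ε-transition
  d·a|d|a → 7 ε-transitions
  a·(d·a|d|a) → 8 ε-transitions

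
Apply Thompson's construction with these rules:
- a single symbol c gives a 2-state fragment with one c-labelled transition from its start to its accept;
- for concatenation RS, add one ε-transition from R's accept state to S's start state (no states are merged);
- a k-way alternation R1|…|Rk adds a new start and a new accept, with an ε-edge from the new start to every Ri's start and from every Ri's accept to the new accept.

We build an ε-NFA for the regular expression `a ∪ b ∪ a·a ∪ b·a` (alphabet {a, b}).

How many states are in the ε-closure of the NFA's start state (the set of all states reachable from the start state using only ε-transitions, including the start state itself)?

5

Work bottom-up. For each fragment F, track |ε-closure(F.start)| and whether F's accept lies in that closure (i.e. whether F accepts ε). A single-symbol fragment has closure size 1 and does not accept ε.
  a·a — |ε-closure| equals the left operand's closure size = 1 (its accept is not ε-reachable, so the closure stops there)
  b·a — |ε-closure| equals the left operand's closure size = 1 (its accept is not ε-reachable, so the closure stops there)
  a ∪ b ∪ a·a ∪ b·a — |ε-closure| = 1 + 1 + 1 + 1 + 1 = 5 (the new accept is not ε-reachable since no branch accepts ε)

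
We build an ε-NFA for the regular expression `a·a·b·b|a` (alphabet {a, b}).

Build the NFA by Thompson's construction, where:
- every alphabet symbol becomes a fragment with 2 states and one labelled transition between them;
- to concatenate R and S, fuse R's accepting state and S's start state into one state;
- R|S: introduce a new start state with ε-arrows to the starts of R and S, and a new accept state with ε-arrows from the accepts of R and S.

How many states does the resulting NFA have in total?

Bottom-up over the parse tree:
Each of the 5 symbol leaves contributes a 2-state fragment.
  a·a·b·b = 5 states
  a·a·b·b|a = 9 states

9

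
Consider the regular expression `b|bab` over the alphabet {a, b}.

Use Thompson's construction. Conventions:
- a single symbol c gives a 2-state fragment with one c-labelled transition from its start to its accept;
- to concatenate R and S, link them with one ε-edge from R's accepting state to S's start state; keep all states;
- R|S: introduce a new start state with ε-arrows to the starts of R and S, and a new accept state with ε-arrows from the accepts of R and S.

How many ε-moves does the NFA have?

Bottom-up over the parse tree:
Each of the 4 symbol leaves contributes 0 ε-transitions.
  bab → 2 ε-transitions
  b|bab → 6 ε-transitions

6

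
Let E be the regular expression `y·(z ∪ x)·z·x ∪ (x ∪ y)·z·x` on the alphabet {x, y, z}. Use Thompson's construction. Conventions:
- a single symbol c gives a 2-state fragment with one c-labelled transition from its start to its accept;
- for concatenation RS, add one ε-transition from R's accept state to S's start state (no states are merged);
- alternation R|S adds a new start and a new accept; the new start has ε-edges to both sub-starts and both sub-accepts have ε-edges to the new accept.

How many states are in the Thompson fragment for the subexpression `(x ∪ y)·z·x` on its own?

Fragment for `(x ∪ y)·z·x`:
Each of the 4 symbol leaves contributes a 2-state fragment.
  x ∪ y = 6 states
  (x ∪ y)·z·x = 10 states

10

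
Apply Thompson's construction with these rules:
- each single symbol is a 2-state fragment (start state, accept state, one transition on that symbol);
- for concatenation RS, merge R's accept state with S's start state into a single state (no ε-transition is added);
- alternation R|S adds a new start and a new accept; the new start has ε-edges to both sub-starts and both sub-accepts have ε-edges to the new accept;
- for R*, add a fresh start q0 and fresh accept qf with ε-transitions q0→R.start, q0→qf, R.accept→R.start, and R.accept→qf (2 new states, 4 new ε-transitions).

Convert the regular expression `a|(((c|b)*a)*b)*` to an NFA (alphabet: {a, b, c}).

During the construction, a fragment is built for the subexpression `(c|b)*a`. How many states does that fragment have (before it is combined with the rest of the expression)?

9

Fragment for `(c|b)*a`:
Each of the 3 symbol leaves contributes a 2-state fragment.
  c|b — 6 states
  (c|b)* — 8 states
  (c|b)*a — 9 states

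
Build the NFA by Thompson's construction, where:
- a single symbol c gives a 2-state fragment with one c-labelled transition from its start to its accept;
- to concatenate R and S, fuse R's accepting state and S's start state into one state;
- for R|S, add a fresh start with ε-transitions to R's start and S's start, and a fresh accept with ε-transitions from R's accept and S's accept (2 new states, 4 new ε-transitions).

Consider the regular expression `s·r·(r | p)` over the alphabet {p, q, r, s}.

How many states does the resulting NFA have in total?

Bottom-up over the parse tree:
Each of the 4 symbol leaves contributes a 2-state fragment.
  r | p → 6 states
  s·r·(r | p) → 8 states

8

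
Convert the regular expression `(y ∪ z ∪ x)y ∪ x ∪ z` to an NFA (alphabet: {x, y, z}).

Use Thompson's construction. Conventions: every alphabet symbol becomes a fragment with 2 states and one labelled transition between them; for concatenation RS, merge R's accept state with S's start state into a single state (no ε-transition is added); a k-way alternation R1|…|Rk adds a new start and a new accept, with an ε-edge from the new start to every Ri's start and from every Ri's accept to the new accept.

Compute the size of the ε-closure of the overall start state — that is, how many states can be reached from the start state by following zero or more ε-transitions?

Work bottom-up. For each fragment F, track |ε-closure(F.start)| and whether F's accept lies in that closure (i.e. whether F accepts ε). A single-symbol fragment has closure size 1 and does not accept ε.
  y ∪ z ∪ x — new start ε-reaches every alternative's start; none of them accept ε, so the new accept is not reached: |closure| = 1 + 1 + 1 + 1 = 4
  (y ∪ z ∪ x)y — |closure| equals the left operand's closure size = 4 (its accept is not ε-reachable, so the closure stops there)
  (y ∪ z ∪ x)y ∪ x ∪ z — new start ε-reaches every alternative's start; none of them accept ε, so the new accept is not reached: |closure| = 1 + 4 + 1 + 1 = 7

7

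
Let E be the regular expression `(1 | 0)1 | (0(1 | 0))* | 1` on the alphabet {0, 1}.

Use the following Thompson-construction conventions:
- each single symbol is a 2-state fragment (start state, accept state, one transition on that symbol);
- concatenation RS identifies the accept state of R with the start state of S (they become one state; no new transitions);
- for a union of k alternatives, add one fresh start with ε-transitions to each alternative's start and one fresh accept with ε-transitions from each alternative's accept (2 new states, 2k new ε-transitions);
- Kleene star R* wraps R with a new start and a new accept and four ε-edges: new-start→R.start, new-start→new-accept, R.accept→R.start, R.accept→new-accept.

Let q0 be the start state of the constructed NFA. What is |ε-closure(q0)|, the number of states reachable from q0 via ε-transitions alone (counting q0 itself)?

Compute the ε-closure size of each fragment's start state recursively; a symbol fragment's start has no outgoing ε-edge, so its closure is just itself (size 1).
  1 | 0 : |ε-closure| = 1 + 1 + 1 = 3 (the new accept is not ε-reachable since no branch accepts ε)
  (1 | 0)1 : same as the first factor's closure: |ε-closure| = 3
  1 | 0 : |ε-closure| = 1 + 1 + 1 = 3 (the new accept is not ε-reachable since no branch accepts ε)
  0(1 | 0) : same as the first factor's closure: |ε-closure| = 1
  (0(1 | 0))* : |ε-closure| = 1 (new start) + 1 (body) + 1 (new accept) = 3
  (1 | 0)1 | (0(1 | 0))* | 1 : |ε-closure| = 1 (new start) + (3 + 3 + 1) + 1 (new accept, since some branch ε-reaches its own accept) = 9

9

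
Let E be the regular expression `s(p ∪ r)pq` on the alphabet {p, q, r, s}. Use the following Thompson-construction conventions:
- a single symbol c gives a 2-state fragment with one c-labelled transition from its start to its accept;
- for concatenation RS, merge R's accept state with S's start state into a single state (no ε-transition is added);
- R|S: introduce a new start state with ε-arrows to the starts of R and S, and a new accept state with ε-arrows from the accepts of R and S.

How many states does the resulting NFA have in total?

9

Recursing over subexpressions:
Each of the 5 symbol leaves contributes a 2-state fragment.
  p ∪ r : 6 states
  s(p ∪ r)pq : 9 states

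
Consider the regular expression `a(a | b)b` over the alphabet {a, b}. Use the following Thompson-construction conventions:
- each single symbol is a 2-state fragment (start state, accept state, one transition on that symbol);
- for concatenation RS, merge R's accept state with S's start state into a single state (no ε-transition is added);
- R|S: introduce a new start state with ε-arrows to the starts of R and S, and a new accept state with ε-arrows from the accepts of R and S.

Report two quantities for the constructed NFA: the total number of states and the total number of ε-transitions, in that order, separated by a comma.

Bottom-up over the parse tree:
Each of the 4 symbol leaves contributes 2 states and 0 ε-transitions.
  a | b = 6 states, 4 ε-transitions
  a(a | b)b = 8 states, 4 ε-transitions

8, 4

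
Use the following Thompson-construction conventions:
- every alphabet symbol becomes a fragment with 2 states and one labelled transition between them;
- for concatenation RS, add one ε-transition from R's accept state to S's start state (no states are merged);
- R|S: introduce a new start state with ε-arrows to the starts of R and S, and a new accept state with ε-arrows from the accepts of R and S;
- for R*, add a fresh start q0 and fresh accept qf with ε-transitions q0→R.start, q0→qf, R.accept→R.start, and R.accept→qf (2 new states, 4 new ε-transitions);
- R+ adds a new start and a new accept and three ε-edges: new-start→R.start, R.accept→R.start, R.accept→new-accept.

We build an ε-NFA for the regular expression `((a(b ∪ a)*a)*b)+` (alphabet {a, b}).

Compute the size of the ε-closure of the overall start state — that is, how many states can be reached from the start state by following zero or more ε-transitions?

5

Let C(F) = |ε-closure(F.start)| within fragment F, and note whether F accepts ε. Symbol fragments have C = 1 and do not accept ε. Then:
  b ∪ a — new start ε-reaches every alternative's start; none of them accept ε, so the new accept is not reached: |closure| = 1 + 1 + 1 = 3
  (b ∪ a)* — |closure| = 1 (new start) + 3 (body) + 1 (new accept) = 5
  a(b ∪ a)*a — |closure| equals the left operand's closure size = 1 (its accept is not ε-reachable, so the closure stops there)
  (a(b ∪ a)*a)* — |closure| = 1 (new start) + 1 (body) + 1 (new accept) = 3
  (a(b ∪ a)*a)*b — the left operand accepts ε, so the closure extends into the next operand (via the concat ε-link); |closure| = 3 + 1 = 4
  ((a(b ∪ a)*a)*b)+ — new start ε-reaches only the body's start; the new accept needs a symbol first: |closure| = 1 + 4 = 5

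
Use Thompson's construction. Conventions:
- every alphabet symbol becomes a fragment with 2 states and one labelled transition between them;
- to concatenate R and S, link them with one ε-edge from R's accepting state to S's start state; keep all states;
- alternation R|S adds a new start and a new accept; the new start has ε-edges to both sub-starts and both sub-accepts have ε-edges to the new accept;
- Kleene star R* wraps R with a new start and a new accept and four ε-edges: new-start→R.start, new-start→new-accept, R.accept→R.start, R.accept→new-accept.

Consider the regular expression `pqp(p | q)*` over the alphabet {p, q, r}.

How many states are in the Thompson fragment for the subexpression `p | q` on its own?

Fragment for `p | q`:
Each of the 2 symbol leaves contributes a 2-state fragment.
  p | q → 6 states

6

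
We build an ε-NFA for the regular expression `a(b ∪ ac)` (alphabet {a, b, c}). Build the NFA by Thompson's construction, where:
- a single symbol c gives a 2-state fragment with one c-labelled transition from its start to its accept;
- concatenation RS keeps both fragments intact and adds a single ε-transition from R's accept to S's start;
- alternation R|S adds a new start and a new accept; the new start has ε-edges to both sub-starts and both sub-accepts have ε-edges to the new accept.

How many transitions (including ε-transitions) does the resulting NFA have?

Per subexpression:
Each of the 4 symbol leaves contributes 1 transition (1 symbol, 0 ε).
  ac : 3 transitions (2 symbol, 1 ε)
  b ∪ ac : 8 transitions (3 symbol, 5 ε)
  a(b ∪ ac) : 10 transitions (4 symbol, 6 ε)

10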